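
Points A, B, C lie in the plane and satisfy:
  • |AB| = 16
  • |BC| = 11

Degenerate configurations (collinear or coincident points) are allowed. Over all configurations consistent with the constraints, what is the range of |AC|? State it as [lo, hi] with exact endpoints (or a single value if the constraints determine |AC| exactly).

|AC| ∈ [5, 27]  (≈ [5.0000, 27.0000])

|AB| ∈ {16}
|BC| ∈ {11}
|AC| ∈ [5, 27]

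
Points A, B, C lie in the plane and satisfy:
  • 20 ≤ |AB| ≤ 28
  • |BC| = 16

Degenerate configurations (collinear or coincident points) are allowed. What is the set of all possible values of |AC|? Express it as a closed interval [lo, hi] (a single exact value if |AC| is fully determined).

|AC| ∈ [4, 44]  (≈ [4.0000, 44.0000])

|AB| ∈ [20, 28]
|BC| ∈ {16}
|AC| ∈ [4, 44]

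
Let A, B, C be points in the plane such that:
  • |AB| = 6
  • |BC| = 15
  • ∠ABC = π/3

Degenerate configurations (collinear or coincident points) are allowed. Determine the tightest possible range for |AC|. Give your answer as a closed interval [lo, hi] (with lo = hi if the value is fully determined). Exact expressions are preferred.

|AC| = 3·√(19)  (≈ 13.0767)

|AB| ∈ {6}
|BC| ∈ {15}
|AC| ∈ {3·√(19)}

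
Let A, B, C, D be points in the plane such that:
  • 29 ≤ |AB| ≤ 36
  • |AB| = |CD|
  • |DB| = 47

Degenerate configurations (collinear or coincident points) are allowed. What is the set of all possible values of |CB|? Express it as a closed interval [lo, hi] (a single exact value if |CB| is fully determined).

|AB| ∈ [29, 36]
|BD| ∈ {47}
|CD| ∈ [29, 36]
|AD| ∈ [11, 83]
|BC| ∈ [11, 83]
|AC| ∈ [0, 119]

|CB| ∈ [11, 83]  (≈ [11.0000, 83.0000])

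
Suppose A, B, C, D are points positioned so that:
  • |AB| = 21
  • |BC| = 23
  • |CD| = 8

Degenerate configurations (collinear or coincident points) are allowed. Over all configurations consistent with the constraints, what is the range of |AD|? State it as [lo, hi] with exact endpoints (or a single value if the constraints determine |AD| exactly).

|AD| ∈ [0, 52]  (≈ [0.0000, 52.0000])

|AB| ∈ {21}
|BC| ∈ {23}
|CD| ∈ {8}
|AC| ∈ [2, 44]
|BD| ∈ [15, 31]
|AD| ∈ [0, 52]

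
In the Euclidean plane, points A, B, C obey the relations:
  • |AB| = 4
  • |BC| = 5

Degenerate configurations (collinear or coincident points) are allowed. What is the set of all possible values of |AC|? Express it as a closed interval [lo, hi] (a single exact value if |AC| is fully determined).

|AB| ∈ {4}
|BC| ∈ {5}
|AC| ∈ [1, 9]

|AC| ∈ [1, 9]  (≈ [1.0000, 9.0000])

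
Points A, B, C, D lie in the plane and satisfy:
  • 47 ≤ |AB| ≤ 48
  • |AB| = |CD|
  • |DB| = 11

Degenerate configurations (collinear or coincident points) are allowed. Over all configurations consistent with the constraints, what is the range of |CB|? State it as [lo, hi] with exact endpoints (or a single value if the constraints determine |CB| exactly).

|AB| ∈ [47, 48]
|BD| ∈ {11}
|CD| ∈ [47, 48]
|AD| ∈ [36, 59]
|BC| ∈ [36, 59]
|AC| ∈ [0, 107]

|CB| ∈ [36, 59]  (≈ [36.0000, 59.0000])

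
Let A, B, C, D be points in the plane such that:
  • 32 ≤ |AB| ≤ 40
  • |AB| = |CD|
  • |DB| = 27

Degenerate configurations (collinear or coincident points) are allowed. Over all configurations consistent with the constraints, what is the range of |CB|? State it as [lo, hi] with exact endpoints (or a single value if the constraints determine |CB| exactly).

|AB| ∈ [32, 40]
|BD| ∈ {27}
|CD| ∈ [32, 40]
|AD| ∈ [5, 67]
|BC| ∈ [5, 67]
|AC| ∈ [0, 107]

|CB| ∈ [5, 67]  (≈ [5.0000, 67.0000])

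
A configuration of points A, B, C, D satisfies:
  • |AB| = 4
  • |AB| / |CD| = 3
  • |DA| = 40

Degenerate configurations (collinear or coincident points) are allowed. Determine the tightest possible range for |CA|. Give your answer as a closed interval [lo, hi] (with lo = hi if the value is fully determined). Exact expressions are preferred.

|AB| ∈ {4}
|AD| ∈ {40}
|CD| ∈ {4/3}
|BD| ∈ [36, 44]
|AC| ∈ [116/3, 124/3]
|BC| ∈ [104/3, 136/3]

|CA| ∈ [116/3, 124/3]  (≈ [38.6667, 41.3333])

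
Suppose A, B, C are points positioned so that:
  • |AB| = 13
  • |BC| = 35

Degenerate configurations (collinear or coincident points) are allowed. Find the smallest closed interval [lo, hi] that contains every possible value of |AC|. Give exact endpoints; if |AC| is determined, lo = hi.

|AC| ∈ [22, 48]  (≈ [22.0000, 48.0000])

|AB| ∈ {13}
|BC| ∈ {35}
|AC| ∈ [22, 48]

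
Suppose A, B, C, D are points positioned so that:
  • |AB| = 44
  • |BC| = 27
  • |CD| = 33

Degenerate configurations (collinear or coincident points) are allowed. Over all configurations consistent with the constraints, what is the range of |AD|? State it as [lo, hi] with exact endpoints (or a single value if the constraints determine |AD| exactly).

|AB| ∈ {44}
|BC| ∈ {27}
|CD| ∈ {33}
|AC| ∈ [17, 71]
|BD| ∈ [6, 60]
|AD| ∈ [0, 104]

|AD| ∈ [0, 104]  (≈ [0.0000, 104.0000])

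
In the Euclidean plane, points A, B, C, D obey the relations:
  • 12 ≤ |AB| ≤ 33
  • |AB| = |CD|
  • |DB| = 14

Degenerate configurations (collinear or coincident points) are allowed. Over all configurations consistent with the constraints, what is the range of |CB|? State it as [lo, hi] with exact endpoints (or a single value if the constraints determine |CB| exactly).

|AB| ∈ [12, 33]
|BD| ∈ {14}
|CD| ∈ [12, 33]
|AD| ∈ [0, 47]
|BC| ∈ [0, 47]
|AC| ∈ [0, 80]

|CB| ∈ [0, 47]  (≈ [0.0000, 47.0000])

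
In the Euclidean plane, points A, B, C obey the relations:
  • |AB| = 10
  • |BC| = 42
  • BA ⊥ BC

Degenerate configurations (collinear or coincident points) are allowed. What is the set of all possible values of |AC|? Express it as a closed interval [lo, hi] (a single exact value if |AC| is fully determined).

|AB| ∈ {10}
|BC| ∈ {42}
|AC| ∈ {2·√(466)}

|AC| = 2·√(466)  (≈ 43.1741)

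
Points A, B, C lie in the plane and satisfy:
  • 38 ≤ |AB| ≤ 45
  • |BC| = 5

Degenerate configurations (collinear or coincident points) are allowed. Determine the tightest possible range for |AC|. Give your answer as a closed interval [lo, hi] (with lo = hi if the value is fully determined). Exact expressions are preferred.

|AC| ∈ [33, 50]  (≈ [33.0000, 50.0000])

|AB| ∈ [38, 45]
|BC| ∈ {5}
|AC| ∈ [33, 50]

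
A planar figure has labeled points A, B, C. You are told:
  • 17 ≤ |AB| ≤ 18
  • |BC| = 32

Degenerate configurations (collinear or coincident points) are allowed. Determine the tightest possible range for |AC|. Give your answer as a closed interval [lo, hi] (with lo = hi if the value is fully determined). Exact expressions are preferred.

|AC| ∈ [14, 50]  (≈ [14.0000, 50.0000])

|AB| ∈ [17, 18]
|BC| ∈ {32}
|AC| ∈ [14, 50]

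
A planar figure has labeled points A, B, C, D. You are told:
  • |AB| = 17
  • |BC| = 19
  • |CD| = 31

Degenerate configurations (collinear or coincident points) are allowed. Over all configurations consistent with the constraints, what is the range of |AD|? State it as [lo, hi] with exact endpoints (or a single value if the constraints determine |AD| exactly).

|AD| ∈ [0, 67]  (≈ [0.0000, 67.0000])

|AB| ∈ {17}
|BC| ∈ {19}
|CD| ∈ {31}
|AC| ∈ [2, 36]
|BD| ∈ [12, 50]
|AD| ∈ [0, 67]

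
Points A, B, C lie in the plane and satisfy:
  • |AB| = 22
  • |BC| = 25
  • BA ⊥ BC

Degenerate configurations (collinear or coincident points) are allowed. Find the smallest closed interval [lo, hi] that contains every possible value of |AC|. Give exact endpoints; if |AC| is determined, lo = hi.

|AB| ∈ {22}
|BC| ∈ {25}
|AC| ∈ {√(1109)}

|AC| = √(1109)  (≈ 33.3017)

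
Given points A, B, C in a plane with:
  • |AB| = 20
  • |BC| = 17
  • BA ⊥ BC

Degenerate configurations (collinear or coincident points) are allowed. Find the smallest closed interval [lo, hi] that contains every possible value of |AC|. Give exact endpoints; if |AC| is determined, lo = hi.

|AC| = √(689)  (≈ 26.2488)

|AB| ∈ {20}
|BC| ∈ {17}
|AC| ∈ {√(689)}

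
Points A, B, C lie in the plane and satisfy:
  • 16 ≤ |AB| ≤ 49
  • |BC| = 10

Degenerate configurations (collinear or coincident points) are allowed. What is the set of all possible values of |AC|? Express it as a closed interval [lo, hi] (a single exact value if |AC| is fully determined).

|AB| ∈ [16, 49]
|BC| ∈ {10}
|AC| ∈ [6, 59]

|AC| ∈ [6, 59]  (≈ [6.0000, 59.0000])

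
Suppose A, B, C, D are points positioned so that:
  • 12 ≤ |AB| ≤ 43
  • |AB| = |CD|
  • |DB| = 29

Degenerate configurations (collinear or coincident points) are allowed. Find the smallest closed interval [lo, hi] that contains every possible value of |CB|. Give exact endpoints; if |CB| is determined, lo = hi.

|AB| ∈ [12, 43]
|BD| ∈ {29}
|CD| ∈ [12, 43]
|AD| ∈ [0, 72]
|BC| ∈ [0, 72]
|AC| ∈ [0, 115]

|CB| ∈ [0, 72]  (≈ [0.0000, 72.0000])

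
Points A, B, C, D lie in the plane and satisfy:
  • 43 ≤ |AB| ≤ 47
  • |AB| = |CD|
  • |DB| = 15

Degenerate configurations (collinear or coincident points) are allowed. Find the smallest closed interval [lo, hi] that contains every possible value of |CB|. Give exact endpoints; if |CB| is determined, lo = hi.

|AB| ∈ [43, 47]
|BD| ∈ {15}
|CD| ∈ [43, 47]
|AD| ∈ [28, 62]
|BC| ∈ [28, 62]
|AC| ∈ [0, 109]

|CB| ∈ [28, 62]  (≈ [28.0000, 62.0000])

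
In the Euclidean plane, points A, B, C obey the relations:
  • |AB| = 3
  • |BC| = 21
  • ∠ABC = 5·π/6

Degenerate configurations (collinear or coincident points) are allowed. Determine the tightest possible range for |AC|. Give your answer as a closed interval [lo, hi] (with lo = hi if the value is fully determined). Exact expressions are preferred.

|AC| = 3·√(7·√(3) + 50)  (≈ 23.6457)

|AB| ∈ {3}
|BC| ∈ {21}
|AC| ∈ {3·√(7·√(3) + 50)}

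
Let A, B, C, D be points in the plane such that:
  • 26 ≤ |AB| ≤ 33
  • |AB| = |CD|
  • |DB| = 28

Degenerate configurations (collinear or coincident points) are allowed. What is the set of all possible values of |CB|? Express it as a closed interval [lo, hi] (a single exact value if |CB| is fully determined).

|CB| ∈ [0, 61]  (≈ [0.0000, 61.0000])

|AB| ∈ [26, 33]
|BD| ∈ {28}
|CD| ∈ [26, 33]
|AD| ∈ [0, 61]
|BC| ∈ [0, 61]
|AC| ∈ [0, 94]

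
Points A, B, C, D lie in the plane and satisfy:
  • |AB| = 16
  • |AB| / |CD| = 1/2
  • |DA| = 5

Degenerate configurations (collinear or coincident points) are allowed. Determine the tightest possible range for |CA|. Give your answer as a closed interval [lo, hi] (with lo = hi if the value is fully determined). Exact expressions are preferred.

|AB| ∈ {16}
|AD| ∈ {5}
|CD| ∈ {32}
|BD| ∈ [11, 21]
|AC| ∈ [27, 37]
|BC| ∈ [11, 53]

|CA| ∈ [27, 37]  (≈ [27.0000, 37.0000])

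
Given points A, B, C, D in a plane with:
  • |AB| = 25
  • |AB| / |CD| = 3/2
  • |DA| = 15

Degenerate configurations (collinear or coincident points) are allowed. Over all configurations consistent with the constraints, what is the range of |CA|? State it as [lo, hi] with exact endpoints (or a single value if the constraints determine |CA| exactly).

|AB| ∈ {25}
|AD| ∈ {15}
|CD| ∈ {50/3}
|BD| ∈ [10, 40]
|AC| ∈ [5/3, 95/3]
|BC| ∈ [0, 170/3]

|CA| ∈ [5/3, 95/3]  (≈ [1.6667, 31.6667])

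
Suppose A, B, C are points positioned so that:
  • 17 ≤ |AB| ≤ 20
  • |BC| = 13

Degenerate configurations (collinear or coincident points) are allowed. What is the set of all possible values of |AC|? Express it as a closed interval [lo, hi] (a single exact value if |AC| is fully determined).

|AC| ∈ [4, 33]  (≈ [4.0000, 33.0000])

|AB| ∈ [17, 20]
|BC| ∈ {13}
|AC| ∈ [4, 33]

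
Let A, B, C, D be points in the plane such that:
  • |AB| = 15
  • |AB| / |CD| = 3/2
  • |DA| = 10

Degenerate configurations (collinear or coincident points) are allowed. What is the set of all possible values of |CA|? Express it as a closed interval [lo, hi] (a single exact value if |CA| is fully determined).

|AB| ∈ {15}
|AD| ∈ {10}
|CD| ∈ {10}
|BD| ∈ [5, 25]
|AC| ∈ [0, 20]
|BC| ∈ [0, 35]

|CA| ∈ [0, 20]  (≈ [0.0000, 20.0000])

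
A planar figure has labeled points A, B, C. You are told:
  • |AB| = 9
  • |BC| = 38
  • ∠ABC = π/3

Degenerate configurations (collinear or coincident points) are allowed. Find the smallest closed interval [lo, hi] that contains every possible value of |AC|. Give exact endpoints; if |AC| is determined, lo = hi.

|AC| = 13·√(7)  (≈ 34.3948)

|AB| ∈ {9}
|BC| ∈ {38}
|AC| ∈ {13·√(7)}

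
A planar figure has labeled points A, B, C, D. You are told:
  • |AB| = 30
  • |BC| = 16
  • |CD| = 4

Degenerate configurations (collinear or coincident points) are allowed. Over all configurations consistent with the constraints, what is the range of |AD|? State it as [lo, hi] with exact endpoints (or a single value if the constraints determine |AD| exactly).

|AB| ∈ {30}
|BC| ∈ {16}
|CD| ∈ {4}
|AC| ∈ [14, 46]
|BD| ∈ [12, 20]
|AD| ∈ [10, 50]

|AD| ∈ [10, 50]  (≈ [10.0000, 50.0000])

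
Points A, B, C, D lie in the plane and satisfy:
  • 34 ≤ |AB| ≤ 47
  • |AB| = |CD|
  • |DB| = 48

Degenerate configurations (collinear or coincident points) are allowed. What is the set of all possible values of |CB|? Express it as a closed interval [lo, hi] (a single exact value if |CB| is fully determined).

|CB| ∈ [1, 95]  (≈ [1.0000, 95.0000])

|AB| ∈ [34, 47]
|BD| ∈ {48}
|CD| ∈ [34, 47]
|AD| ∈ [1, 95]
|BC| ∈ [1, 95]
|AC| ∈ [0, 142]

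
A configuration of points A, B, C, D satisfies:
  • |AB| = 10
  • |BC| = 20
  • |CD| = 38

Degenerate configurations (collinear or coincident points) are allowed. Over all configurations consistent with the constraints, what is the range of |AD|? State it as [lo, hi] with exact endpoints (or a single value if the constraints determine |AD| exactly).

|AD| ∈ [8, 68]  (≈ [8.0000, 68.0000])

|AB| ∈ {10}
|BC| ∈ {20}
|CD| ∈ {38}
|AC| ∈ [10, 30]
|BD| ∈ [18, 58]
|AD| ∈ [8, 68]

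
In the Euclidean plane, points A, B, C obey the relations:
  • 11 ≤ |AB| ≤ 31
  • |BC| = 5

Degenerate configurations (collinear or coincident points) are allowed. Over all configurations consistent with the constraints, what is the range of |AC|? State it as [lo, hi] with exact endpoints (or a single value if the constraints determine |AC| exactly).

|AB| ∈ [11, 31]
|BC| ∈ {5}
|AC| ∈ [6, 36]

|AC| ∈ [6, 36]  (≈ [6.0000, 36.0000])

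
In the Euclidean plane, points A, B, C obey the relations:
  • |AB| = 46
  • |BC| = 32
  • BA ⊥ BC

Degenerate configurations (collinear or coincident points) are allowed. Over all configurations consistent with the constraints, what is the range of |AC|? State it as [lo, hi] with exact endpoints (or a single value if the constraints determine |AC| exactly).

|AB| ∈ {46}
|BC| ∈ {32}
|AC| ∈ {2·√(785)}

|AC| = 2·√(785)  (≈ 56.0357)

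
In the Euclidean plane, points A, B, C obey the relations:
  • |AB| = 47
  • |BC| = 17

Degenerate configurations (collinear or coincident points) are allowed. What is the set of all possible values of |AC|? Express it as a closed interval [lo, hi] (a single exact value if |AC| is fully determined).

|AC| ∈ [30, 64]  (≈ [30.0000, 64.0000])

|AB| ∈ {47}
|BC| ∈ {17}
|AC| ∈ [30, 64]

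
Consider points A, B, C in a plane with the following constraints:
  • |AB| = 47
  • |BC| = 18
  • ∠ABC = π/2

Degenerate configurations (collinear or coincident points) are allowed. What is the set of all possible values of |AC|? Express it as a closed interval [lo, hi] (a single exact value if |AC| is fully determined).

|AC| = √(2533)  (≈ 50.3289)

|AB| ∈ {47}
|BC| ∈ {18}
|AC| ∈ {√(2533)}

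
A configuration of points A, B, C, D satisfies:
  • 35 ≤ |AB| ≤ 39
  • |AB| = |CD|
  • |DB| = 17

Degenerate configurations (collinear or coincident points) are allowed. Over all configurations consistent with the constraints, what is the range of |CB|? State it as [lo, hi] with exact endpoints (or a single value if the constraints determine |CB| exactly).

|AB| ∈ [35, 39]
|BD| ∈ {17}
|CD| ∈ [35, 39]
|AD| ∈ [18, 56]
|BC| ∈ [18, 56]
|AC| ∈ [0, 95]

|CB| ∈ [18, 56]  (≈ [18.0000, 56.0000])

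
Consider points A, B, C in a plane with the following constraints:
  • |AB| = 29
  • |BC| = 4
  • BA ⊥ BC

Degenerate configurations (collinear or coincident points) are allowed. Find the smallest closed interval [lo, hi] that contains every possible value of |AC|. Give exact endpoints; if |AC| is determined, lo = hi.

|AC| = √(857)  (≈ 29.2746)

|AB| ∈ {29}
|BC| ∈ {4}
|AC| ∈ {√(857)}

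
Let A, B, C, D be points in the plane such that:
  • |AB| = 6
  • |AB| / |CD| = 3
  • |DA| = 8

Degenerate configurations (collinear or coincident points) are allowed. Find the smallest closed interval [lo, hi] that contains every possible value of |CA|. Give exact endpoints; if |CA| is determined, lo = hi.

|CA| ∈ [6, 10]  (≈ [6.0000, 10.0000])

|AB| ∈ {6}
|AD| ∈ {8}
|CD| ∈ {2}
|BD| ∈ [2, 14]
|AC| ∈ [6, 10]
|BC| ∈ [0, 16]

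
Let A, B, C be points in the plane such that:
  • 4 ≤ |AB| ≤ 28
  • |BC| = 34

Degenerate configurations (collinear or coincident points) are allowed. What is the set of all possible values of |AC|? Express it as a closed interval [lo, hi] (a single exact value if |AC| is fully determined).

|AC| ∈ [6, 62]  (≈ [6.0000, 62.0000])

|AB| ∈ [4, 28]
|BC| ∈ {34}
|AC| ∈ [6, 62]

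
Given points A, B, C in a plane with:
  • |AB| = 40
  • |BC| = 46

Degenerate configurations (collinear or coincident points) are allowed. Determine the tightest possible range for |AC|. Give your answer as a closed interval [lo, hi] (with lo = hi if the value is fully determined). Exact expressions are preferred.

|AB| ∈ {40}
|BC| ∈ {46}
|AC| ∈ [6, 86]

|AC| ∈ [6, 86]  (≈ [6.0000, 86.0000])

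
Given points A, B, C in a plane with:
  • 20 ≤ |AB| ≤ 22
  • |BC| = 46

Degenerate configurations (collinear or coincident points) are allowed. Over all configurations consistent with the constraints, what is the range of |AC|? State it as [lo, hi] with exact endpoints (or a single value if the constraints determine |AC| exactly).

|AB| ∈ [20, 22]
|BC| ∈ {46}
|AC| ∈ [24, 68]

|AC| ∈ [24, 68]  (≈ [24.0000, 68.0000])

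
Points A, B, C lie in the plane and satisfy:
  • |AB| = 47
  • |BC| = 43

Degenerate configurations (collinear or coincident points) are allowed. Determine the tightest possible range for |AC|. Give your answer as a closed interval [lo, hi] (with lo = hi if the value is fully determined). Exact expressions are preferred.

|AC| ∈ [4, 90]  (≈ [4.0000, 90.0000])

|AB| ∈ {47}
|BC| ∈ {43}
|AC| ∈ [4, 90]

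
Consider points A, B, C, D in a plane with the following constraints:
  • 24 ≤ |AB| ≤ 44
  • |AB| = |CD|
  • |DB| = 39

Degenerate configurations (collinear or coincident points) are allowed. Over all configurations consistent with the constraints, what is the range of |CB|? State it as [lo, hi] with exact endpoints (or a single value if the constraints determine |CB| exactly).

|AB| ∈ [24, 44]
|BD| ∈ {39}
|CD| ∈ [24, 44]
|AD| ∈ [0, 83]
|BC| ∈ [0, 83]
|AC| ∈ [0, 127]

|CB| ∈ [0, 83]  (≈ [0.0000, 83.0000])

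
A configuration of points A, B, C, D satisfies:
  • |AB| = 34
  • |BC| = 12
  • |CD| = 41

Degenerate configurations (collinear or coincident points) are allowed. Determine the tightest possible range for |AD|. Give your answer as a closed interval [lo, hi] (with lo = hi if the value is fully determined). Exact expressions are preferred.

|AD| ∈ [0, 87]  (≈ [0.0000, 87.0000])

|AB| ∈ {34}
|BC| ∈ {12}
|CD| ∈ {41}
|AC| ∈ [22, 46]
|BD| ∈ [29, 53]
|AD| ∈ [0, 87]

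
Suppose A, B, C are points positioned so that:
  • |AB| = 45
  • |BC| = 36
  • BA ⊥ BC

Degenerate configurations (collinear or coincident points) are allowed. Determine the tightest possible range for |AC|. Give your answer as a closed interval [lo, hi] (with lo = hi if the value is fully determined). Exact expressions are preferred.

|AB| ∈ {45}
|BC| ∈ {36}
|AC| ∈ {9·√(41)}

|AC| = 9·√(41)  (≈ 57.6281)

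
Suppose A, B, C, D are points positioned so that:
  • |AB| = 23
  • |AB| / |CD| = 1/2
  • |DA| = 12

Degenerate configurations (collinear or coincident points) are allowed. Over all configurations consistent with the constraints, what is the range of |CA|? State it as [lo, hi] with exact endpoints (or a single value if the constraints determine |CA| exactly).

|AB| ∈ {23}
|AD| ∈ {12}
|CD| ∈ {46}
|BD| ∈ [11, 35]
|AC| ∈ [34, 58]
|BC| ∈ [11, 81]

|CA| ∈ [34, 58]  (≈ [34.0000, 58.0000])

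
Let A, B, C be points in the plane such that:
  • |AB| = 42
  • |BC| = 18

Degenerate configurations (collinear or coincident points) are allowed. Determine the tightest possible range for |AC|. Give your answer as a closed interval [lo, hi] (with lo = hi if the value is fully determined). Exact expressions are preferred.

|AC| ∈ [24, 60]  (≈ [24.0000, 60.0000])

|AB| ∈ {42}
|BC| ∈ {18}
|AC| ∈ [24, 60]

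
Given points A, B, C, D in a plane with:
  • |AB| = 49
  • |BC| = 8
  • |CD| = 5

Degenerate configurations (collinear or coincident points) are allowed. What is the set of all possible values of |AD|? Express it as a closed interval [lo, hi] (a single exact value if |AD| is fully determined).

|AB| ∈ {49}
|BC| ∈ {8}
|CD| ∈ {5}
|AC| ∈ [41, 57]
|BD| ∈ [3, 13]
|AD| ∈ [36, 62]

|AD| ∈ [36, 62]  (≈ [36.0000, 62.0000])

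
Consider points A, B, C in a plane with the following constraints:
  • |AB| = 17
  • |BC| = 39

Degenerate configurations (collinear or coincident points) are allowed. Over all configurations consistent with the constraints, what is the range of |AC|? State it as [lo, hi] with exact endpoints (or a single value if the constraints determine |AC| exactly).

|AC| ∈ [22, 56]  (≈ [22.0000, 56.0000])

|AB| ∈ {17}
|BC| ∈ {39}
|AC| ∈ [22, 56]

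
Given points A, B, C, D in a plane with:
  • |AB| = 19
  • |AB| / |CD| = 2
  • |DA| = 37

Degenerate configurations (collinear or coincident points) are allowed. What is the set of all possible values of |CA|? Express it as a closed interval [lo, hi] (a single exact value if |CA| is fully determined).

|AB| ∈ {19}
|AD| ∈ {37}
|CD| ∈ {19/2}
|BD| ∈ [18, 56]
|AC| ∈ [55/2, 93/2]
|BC| ∈ [17/2, 131/2]

|CA| ∈ [55/2, 93/2]  (≈ [27.5000, 46.5000])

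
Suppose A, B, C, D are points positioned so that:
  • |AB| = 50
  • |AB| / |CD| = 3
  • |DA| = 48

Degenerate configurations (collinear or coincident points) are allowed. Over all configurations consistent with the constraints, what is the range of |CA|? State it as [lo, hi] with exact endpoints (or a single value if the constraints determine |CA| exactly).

|AB| ∈ {50}
|AD| ∈ {48}
|CD| ∈ {50/3}
|BD| ∈ [2, 98]
|AC| ∈ [94/3, 194/3]
|BC| ∈ [0, 344/3]

|CA| ∈ [94/3, 194/3]  (≈ [31.3333, 64.6667])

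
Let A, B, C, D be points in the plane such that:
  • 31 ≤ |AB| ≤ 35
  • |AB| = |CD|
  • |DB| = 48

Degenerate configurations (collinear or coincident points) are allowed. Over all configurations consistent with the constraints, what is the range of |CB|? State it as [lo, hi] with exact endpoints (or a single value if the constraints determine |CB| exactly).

|AB| ∈ [31, 35]
|BD| ∈ {48}
|CD| ∈ [31, 35]
|AD| ∈ [13, 83]
|BC| ∈ [13, 83]
|AC| ∈ [0, 118]

|CB| ∈ [13, 83]  (≈ [13.0000, 83.0000])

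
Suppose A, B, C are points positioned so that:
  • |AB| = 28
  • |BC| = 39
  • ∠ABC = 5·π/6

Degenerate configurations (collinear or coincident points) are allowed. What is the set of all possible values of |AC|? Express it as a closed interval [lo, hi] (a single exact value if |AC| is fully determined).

|AB| ∈ {28}
|BC| ∈ {39}
|AC| ∈ {√(1092·√(3) + 2305)}

|AC| = √(1092·√(3) + 2305)  (≈ 64.7796)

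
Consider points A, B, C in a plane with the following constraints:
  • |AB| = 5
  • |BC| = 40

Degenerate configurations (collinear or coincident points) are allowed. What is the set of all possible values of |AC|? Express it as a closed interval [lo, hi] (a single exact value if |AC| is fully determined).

|AB| ∈ {5}
|BC| ∈ {40}
|AC| ∈ [35, 45]

|AC| ∈ [35, 45]  (≈ [35.0000, 45.0000])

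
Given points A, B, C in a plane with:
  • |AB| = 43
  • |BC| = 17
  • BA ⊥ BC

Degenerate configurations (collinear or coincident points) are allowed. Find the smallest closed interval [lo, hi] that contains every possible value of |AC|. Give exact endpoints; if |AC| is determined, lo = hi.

|AC| = √(2138)  (≈ 46.2385)

|AB| ∈ {43}
|BC| ∈ {17}
|AC| ∈ {√(2138)}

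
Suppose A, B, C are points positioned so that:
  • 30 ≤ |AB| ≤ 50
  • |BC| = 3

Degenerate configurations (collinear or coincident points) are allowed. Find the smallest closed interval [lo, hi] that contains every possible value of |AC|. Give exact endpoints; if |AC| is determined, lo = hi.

|AB| ∈ [30, 50]
|BC| ∈ {3}
|AC| ∈ [27, 53]

|AC| ∈ [27, 53]  (≈ [27.0000, 53.0000])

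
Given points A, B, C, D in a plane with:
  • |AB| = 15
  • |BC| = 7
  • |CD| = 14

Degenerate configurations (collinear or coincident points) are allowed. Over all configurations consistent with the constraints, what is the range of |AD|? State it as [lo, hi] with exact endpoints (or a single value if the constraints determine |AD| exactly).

|AB| ∈ {15}
|BC| ∈ {7}
|CD| ∈ {14}
|AC| ∈ [8, 22]
|BD| ∈ [7, 21]
|AD| ∈ [0, 36]

|AD| ∈ [0, 36]  (≈ [0.0000, 36.0000])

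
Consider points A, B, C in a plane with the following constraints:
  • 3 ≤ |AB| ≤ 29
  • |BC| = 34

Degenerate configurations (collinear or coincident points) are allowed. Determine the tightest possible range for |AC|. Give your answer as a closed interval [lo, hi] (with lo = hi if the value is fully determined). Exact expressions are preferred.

|AC| ∈ [5, 63]  (≈ [5.0000, 63.0000])

|AB| ∈ [3, 29]
|BC| ∈ {34}
|AC| ∈ [5, 63]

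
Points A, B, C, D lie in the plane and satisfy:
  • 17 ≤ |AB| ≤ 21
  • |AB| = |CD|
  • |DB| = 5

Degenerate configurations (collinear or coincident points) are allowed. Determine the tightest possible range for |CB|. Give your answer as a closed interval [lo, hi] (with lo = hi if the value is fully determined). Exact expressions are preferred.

|AB| ∈ [17, 21]
|BD| ∈ {5}
|CD| ∈ [17, 21]
|AD| ∈ [12, 26]
|BC| ∈ [12, 26]
|AC| ∈ [0, 47]

|CB| ∈ [12, 26]  (≈ [12.0000, 26.0000])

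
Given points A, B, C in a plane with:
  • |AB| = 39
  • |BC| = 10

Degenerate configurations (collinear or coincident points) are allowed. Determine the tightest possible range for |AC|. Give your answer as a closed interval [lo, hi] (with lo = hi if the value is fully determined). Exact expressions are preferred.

|AC| ∈ [29, 49]  (≈ [29.0000, 49.0000])

|AB| ∈ {39}
|BC| ∈ {10}
|AC| ∈ [29, 49]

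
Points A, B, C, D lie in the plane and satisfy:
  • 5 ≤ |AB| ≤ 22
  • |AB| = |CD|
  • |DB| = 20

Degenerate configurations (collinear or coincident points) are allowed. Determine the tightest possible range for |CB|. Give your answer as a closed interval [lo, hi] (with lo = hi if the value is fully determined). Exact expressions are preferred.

|CB| ∈ [0, 42]  (≈ [0.0000, 42.0000])

|AB| ∈ [5, 22]
|BD| ∈ {20}
|CD| ∈ [5, 22]
|AD| ∈ [0, 42]
|BC| ∈ [0, 42]
|AC| ∈ [0, 64]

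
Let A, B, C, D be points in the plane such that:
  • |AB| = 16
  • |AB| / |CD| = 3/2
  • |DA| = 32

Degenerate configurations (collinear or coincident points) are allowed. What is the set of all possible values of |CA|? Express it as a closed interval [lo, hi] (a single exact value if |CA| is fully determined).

|CA| ∈ [64/3, 128/3]  (≈ [21.3333, 42.6667])

|AB| ∈ {16}
|AD| ∈ {32}
|CD| ∈ {32/3}
|BD| ∈ [16, 48]
|AC| ∈ [64/3, 128/3]
|BC| ∈ [16/3, 176/3]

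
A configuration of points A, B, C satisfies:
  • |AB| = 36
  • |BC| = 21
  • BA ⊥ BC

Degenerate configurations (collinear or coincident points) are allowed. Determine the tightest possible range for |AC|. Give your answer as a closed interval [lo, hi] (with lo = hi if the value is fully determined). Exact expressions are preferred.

|AB| ∈ {36}
|BC| ∈ {21}
|AC| ∈ {3·√(193)}

|AC| = 3·√(193)  (≈ 41.6773)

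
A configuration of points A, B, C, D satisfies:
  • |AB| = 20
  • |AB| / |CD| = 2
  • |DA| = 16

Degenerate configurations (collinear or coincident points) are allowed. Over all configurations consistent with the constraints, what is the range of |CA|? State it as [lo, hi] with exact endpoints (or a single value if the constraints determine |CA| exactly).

|CA| ∈ [6, 26]  (≈ [6.0000, 26.0000])

|AB| ∈ {20}
|AD| ∈ {16}
|CD| ∈ {10}
|BD| ∈ [4, 36]
|AC| ∈ [6, 26]
|BC| ∈ [0, 46]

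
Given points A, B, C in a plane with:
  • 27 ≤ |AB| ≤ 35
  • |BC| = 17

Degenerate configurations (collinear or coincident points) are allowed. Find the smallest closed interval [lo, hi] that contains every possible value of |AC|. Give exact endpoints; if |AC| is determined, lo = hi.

|AB| ∈ [27, 35]
|BC| ∈ {17}
|AC| ∈ [10, 52]

|AC| ∈ [10, 52]  (≈ [10.0000, 52.0000])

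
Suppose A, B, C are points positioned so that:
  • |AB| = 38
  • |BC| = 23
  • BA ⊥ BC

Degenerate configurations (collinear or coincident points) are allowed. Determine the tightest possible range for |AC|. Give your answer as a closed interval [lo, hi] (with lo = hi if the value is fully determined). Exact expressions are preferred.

|AC| = √(1973)  (≈ 44.4185)

|AB| ∈ {38}
|BC| ∈ {23}
|AC| ∈ {√(1973)}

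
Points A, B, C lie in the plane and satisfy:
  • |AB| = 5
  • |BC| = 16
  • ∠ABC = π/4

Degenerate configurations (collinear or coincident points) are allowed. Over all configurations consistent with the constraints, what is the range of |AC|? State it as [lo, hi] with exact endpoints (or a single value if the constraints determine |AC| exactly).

|AB| ∈ {5}
|BC| ∈ {16}
|AC| ∈ {√(281 - 80·√(2))}

|AC| = √(281 - 80·√(2))  (≈ 12.9562)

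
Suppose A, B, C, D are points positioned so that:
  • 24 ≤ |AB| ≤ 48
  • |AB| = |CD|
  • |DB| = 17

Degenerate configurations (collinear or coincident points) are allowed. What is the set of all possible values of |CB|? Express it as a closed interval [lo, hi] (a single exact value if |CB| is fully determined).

|AB| ∈ [24, 48]
|BD| ∈ {17}
|CD| ∈ [24, 48]
|AD| ∈ [7, 65]
|BC| ∈ [7, 65]
|AC| ∈ [0, 113]

|CB| ∈ [7, 65]  (≈ [7.0000, 65.0000])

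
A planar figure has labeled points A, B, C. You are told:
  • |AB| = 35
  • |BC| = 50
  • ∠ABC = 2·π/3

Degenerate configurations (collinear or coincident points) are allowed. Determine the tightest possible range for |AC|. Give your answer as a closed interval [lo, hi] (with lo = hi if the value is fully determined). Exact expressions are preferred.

|AB| ∈ {35}
|BC| ∈ {50}
|AC| ∈ {5·√(219)}

|AC| = 5·√(219)  (≈ 73.9932)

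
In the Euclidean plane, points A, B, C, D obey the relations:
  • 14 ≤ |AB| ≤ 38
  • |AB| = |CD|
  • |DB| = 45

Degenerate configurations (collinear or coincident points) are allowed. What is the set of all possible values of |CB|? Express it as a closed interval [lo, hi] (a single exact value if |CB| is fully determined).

|CB| ∈ [7, 83]  (≈ [7.0000, 83.0000])

|AB| ∈ [14, 38]
|BD| ∈ {45}
|CD| ∈ [14, 38]
|AD| ∈ [7, 83]
|BC| ∈ [7, 83]
|AC| ∈ [0, 121]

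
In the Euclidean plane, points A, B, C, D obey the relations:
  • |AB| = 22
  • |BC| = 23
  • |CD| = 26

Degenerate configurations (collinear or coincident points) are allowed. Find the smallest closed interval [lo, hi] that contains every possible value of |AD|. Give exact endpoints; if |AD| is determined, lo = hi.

|AB| ∈ {22}
|BC| ∈ {23}
|CD| ∈ {26}
|AC| ∈ [1, 45]
|BD| ∈ [3, 49]
|AD| ∈ [0, 71]

|AD| ∈ [0, 71]  (≈ [0.0000, 71.0000])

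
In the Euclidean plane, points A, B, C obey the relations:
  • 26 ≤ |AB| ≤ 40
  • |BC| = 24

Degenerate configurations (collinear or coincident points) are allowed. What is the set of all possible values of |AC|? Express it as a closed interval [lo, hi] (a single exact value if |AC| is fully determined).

|AC| ∈ [2, 64]  (≈ [2.0000, 64.0000])

|AB| ∈ [26, 40]
|BC| ∈ {24}
|AC| ∈ [2, 64]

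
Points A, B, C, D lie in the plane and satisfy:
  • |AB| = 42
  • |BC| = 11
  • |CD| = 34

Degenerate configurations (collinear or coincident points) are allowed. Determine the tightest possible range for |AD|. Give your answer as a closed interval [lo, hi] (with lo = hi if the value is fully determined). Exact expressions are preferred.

|AD| ∈ [0, 87]  (≈ [0.0000, 87.0000])

|AB| ∈ {42}
|BC| ∈ {11}
|CD| ∈ {34}
|AC| ∈ [31, 53]
|BD| ∈ [23, 45]
|AD| ∈ [0, 87]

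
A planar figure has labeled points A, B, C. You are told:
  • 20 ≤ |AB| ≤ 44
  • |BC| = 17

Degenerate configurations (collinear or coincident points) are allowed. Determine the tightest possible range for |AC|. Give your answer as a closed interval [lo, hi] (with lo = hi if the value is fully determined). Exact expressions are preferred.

|AB| ∈ [20, 44]
|BC| ∈ {17}
|AC| ∈ [3, 61]

|AC| ∈ [3, 61]  (≈ [3.0000, 61.0000])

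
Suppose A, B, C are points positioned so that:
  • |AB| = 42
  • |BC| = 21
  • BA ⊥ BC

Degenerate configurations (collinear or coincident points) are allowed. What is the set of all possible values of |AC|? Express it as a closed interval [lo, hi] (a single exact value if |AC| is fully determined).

|AB| ∈ {42}
|BC| ∈ {21}
|AC| ∈ {21·√(5)}

|AC| = 21·√(5)  (≈ 46.9574)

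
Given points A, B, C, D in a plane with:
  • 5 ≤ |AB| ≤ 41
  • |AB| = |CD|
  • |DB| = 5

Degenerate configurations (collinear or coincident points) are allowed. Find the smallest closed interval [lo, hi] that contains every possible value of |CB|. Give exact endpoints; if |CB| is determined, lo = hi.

|AB| ∈ [5, 41]
|BD| ∈ {5}
|CD| ∈ [5, 41]
|AD| ∈ [0, 46]
|BC| ∈ [0, 46]
|AC| ∈ [0, 87]

|CB| ∈ [0, 46]  (≈ [0.0000, 46.0000])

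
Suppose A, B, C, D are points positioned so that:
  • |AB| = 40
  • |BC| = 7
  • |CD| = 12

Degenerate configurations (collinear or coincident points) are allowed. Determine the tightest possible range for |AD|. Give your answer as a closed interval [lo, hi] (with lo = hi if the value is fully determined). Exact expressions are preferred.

|AD| ∈ [21, 59]  (≈ [21.0000, 59.0000])

|AB| ∈ {40}
|BC| ∈ {7}
|CD| ∈ {12}
|AC| ∈ [33, 47]
|BD| ∈ [5, 19]
|AD| ∈ [21, 59]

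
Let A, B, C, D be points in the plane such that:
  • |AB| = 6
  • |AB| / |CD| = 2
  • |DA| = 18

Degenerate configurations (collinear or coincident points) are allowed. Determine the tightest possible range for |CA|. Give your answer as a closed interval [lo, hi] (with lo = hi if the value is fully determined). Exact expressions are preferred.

|AB| ∈ {6}
|AD| ∈ {18}
|CD| ∈ {3}
|BD| ∈ [12, 24]
|AC| ∈ [15, 21]
|BC| ∈ [9, 27]

|CA| ∈ [15, 21]  (≈ [15.0000, 21.0000])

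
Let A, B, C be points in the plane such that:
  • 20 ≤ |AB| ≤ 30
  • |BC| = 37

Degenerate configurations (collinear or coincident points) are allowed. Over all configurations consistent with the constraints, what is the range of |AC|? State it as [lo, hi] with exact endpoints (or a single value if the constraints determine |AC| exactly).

|AB| ∈ [20, 30]
|BC| ∈ {37}
|AC| ∈ [7, 67]

|AC| ∈ [7, 67]  (≈ [7.0000, 67.0000])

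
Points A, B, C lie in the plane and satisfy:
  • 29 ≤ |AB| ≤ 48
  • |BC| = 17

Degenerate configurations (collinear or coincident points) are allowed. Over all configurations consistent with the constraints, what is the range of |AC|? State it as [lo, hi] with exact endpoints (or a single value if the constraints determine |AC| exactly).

|AC| ∈ [12, 65]  (≈ [12.0000, 65.0000])

|AB| ∈ [29, 48]
|BC| ∈ {17}
|AC| ∈ [12, 65]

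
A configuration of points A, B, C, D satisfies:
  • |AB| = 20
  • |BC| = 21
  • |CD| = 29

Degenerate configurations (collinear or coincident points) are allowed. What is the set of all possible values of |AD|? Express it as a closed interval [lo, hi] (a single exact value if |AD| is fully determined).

|AD| ∈ [0, 70]  (≈ [0.0000, 70.0000])

|AB| ∈ {20}
|BC| ∈ {21}
|CD| ∈ {29}
|AC| ∈ [1, 41]
|BD| ∈ [8, 50]
|AD| ∈ [0, 70]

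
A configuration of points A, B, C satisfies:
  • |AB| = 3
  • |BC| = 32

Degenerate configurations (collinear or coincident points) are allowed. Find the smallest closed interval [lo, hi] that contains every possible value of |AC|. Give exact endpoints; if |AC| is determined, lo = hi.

|AC| ∈ [29, 35]  (≈ [29.0000, 35.0000])

|AB| ∈ {3}
|BC| ∈ {32}
|AC| ∈ [29, 35]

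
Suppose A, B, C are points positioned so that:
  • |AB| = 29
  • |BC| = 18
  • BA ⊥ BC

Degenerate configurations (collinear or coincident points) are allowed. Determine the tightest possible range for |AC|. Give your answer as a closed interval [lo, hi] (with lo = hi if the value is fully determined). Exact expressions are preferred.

|AC| = √(1165)  (≈ 34.1321)

|AB| ∈ {29}
|BC| ∈ {18}
|AC| ∈ {√(1165)}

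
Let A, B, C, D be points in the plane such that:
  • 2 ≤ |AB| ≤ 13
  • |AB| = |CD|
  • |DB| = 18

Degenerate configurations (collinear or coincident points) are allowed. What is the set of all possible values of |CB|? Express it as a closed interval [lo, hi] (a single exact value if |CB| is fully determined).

|CB| ∈ [5, 31]  (≈ [5.0000, 31.0000])

|AB| ∈ [2, 13]
|BD| ∈ {18}
|CD| ∈ [2, 13]
|AD| ∈ [5, 31]
|BC| ∈ [5, 31]
|AC| ∈ [0, 44]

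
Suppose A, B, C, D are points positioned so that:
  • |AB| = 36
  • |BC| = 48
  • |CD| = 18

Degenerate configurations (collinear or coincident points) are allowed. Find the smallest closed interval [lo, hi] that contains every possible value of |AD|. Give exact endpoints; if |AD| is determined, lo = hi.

|AD| ∈ [0, 102]  (≈ [0.0000, 102.0000])

|AB| ∈ {36}
|BC| ∈ {48}
|CD| ∈ {18}
|AC| ∈ [12, 84]
|BD| ∈ [30, 66]
|AD| ∈ [0, 102]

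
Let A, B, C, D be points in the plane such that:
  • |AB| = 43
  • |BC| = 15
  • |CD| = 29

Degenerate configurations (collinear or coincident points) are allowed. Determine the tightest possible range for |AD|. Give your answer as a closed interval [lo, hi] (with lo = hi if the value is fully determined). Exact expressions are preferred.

|AB| ∈ {43}
|BC| ∈ {15}
|CD| ∈ {29}
|AC| ∈ [28, 58]
|BD| ∈ [14, 44]
|AD| ∈ [0, 87]

|AD| ∈ [0, 87]  (≈ [0.0000, 87.0000])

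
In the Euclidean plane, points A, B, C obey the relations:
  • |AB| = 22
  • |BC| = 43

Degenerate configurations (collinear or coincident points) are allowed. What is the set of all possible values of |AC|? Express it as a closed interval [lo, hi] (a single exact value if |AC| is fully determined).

|AC| ∈ [21, 65]  (≈ [21.0000, 65.0000])

|AB| ∈ {22}
|BC| ∈ {43}
|AC| ∈ [21, 65]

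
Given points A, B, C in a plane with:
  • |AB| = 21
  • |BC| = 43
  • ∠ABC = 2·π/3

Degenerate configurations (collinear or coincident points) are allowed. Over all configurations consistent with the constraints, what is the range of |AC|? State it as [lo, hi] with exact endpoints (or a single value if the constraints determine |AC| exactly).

|AB| ∈ {21}
|BC| ∈ {43}
|AC| ∈ {√(3193)}

|AC| = √(3193)  (≈ 56.5066)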